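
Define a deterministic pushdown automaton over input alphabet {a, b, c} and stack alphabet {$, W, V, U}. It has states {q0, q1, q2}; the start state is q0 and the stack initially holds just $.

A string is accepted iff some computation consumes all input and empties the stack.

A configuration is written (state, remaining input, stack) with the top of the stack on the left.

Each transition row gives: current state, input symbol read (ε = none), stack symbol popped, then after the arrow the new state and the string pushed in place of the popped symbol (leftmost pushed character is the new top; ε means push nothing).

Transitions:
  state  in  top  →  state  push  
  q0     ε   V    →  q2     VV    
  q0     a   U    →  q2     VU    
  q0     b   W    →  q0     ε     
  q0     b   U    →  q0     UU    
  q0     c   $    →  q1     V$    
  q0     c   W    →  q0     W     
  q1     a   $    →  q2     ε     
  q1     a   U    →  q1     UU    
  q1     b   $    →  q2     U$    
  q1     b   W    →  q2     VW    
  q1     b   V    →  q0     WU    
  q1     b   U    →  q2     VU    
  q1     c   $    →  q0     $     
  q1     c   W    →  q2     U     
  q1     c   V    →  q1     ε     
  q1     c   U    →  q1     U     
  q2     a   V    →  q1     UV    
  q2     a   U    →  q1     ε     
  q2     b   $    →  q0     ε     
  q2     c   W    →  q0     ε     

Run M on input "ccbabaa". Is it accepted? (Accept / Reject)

Accept

(q0, ccbabaa, $)
  read c, top $: go to q1, push V$ → (q1, cbabaa, V$)
  read c, top V: go to q1, push ε → (q1, babaa, $)
  read b, top $: go to q2, push U$ → (q2, abaa, U$)
  read a, top U: go to q1, push ε → (q1, baa, $)
  read b, top $: go to q2, push U$ → (q2, aa, U$)
  read a, top U: go to q1, push ε → (q1, a, $)
  read a, top $: go to q2, push ε → (q2, ε, ε)
All input consumed and the stack is empty.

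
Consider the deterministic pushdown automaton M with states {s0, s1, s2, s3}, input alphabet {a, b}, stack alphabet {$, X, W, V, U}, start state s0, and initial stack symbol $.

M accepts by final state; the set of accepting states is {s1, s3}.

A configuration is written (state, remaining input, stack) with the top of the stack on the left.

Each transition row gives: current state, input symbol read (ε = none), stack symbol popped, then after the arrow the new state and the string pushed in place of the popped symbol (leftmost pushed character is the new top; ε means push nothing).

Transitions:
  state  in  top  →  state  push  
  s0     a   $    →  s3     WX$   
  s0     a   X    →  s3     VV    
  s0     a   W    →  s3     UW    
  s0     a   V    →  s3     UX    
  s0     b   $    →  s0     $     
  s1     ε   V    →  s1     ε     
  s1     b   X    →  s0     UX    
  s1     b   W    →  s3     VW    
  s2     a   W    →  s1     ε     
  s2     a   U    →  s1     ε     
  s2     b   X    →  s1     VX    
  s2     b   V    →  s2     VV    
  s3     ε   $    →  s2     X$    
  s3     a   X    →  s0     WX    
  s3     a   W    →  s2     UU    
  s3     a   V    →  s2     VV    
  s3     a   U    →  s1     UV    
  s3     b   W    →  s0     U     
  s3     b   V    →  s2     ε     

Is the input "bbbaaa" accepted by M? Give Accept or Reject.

Accept

(s0, bbbaaa, $)
  read b, top $: go to s0, push $ → (s0, bbaaa, $)
  read b, top $: go to s0, push $ → (s0, baaa, $)
  read b, top $: go to s0, push $ → (s0, aaa, $)
  read a, top $: go to s3, push WX$ → (s3, aa, WX$)
  read a, top W: go to s2, push UU → (s2, a, UUX$)
  read a, top U: go to s1, push ε → (s1, ε, UX$)
All input consumed; state s1 ∈ F.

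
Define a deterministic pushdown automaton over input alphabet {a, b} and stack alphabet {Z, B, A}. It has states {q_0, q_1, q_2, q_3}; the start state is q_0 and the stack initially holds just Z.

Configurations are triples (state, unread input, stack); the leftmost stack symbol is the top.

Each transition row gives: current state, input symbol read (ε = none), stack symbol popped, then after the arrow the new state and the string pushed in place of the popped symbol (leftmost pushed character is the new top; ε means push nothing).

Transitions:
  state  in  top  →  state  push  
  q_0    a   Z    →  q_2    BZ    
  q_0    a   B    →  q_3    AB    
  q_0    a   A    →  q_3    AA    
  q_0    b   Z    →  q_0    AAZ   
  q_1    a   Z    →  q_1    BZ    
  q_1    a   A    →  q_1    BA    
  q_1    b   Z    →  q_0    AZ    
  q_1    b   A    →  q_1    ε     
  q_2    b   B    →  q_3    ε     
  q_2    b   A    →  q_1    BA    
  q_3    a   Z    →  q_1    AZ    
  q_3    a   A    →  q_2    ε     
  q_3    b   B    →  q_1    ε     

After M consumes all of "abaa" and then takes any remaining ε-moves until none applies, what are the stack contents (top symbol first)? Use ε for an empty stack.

(q_0, abaa, Z)
  read a, top Z: go to q_2, push BZ → (q_2, baa, BZ)
  read b, top B: go to q_3, push ε → (q_3, aa, Z)
  read a, top Z: go to q_1, push AZ → (q_1, a, AZ)
  read a, top A: go to q_1, push BA → (q_1, ε, BAZ)
All input consumed in state q_1 with stack BAZ.

BAZ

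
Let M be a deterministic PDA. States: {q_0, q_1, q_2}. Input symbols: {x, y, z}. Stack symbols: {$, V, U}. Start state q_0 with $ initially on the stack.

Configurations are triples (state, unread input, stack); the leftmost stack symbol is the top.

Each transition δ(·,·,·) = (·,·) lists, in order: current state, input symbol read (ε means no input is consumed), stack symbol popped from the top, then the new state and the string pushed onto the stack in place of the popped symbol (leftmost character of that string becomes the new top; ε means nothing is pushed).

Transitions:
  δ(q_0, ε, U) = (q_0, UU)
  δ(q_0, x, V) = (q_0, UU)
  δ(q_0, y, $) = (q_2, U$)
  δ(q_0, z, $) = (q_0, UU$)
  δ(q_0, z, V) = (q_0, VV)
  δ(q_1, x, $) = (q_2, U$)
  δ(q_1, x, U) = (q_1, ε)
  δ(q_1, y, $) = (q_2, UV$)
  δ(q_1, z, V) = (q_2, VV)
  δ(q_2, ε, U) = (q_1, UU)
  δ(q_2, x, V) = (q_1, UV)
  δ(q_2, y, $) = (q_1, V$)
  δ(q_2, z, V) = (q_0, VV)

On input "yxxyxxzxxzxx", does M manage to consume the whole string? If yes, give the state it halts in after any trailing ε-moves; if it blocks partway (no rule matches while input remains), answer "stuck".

q_1

(q_0, yxxyxxzxxzxx, $)
  read y, top $: go to q_2, push U$ → (q_2, xxyxxzxxzxx, U$)
  ε-move, top U: go to q_1, push UU → (q_1, xxyxxzxxzxx, UU$)
  read x, top U: go to q_1, push ε → (q_1, xyxxzxxzxx, U$)
  read x, top U: go to q_1, push ε → (q_1, yxxzxxzxx, $)
  read y, top $: go to q_2, push UV$ → (q_2, xxzxxzxx, UV$)
  ε-move, top U: go to q_1, push UU → (q_1, xxzxxzxx, UUV$)
  read x, top U: go to q_1, push ε → (q_1, xzxxzxx, UV$)
  read x, top U: go to q_1, push ε → (q_1, zxxzxx, V$)
  read z, top V: go to q_2, push VV → (q_2, xxzxx, VV$)
  read x, top V: go to q_1, push UV → (q_1, xzxx, UVV$)
  read x, top U: go to q_1, push ε → (q_1, zxx, VV$)
  read z, top V: go to q_2, push VV → (q_2, xx, VVV$)
  read x, top V: go to q_1, push UV → (q_1, x, UVVV$)
  read x, top U: go to q_1, push ε → (q_1, ε, VVV$)
All input consumed; M is in state q_1.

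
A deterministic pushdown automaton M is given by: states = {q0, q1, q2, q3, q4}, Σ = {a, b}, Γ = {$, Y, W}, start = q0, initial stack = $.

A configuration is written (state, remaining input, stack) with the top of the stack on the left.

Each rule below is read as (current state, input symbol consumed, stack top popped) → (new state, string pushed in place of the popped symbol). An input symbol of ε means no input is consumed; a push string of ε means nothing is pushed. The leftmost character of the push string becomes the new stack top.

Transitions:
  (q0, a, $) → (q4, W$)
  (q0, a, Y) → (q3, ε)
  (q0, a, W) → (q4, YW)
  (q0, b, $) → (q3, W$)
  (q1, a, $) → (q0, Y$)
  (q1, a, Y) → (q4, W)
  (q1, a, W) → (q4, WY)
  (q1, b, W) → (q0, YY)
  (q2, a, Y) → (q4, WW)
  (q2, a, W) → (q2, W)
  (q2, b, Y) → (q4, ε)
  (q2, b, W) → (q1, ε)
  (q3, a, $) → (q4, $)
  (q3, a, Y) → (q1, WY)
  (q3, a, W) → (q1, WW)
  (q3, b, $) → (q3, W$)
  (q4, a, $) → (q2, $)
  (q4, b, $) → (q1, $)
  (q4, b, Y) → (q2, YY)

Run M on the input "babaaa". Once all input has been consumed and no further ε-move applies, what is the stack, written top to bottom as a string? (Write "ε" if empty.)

WYYW$

(q0, babaaa, $)
  read b, top $: go to q3, push W$ → (q3, abaaa, W$)
  read a, top W: go to q1, push WW → (q1, baaa, WW$)
  read b, top W: go to q0, push YY → (q0, aaa, YYW$)
  read a, top Y: go to q3, push ε → (q3, aa, YW$)
  read a, top Y: go to q1, push WY → (q1, a, WYW$)
  read a, top W: go to q4, push WY → (q4, ε, WYYW$)
All input consumed in state q4 with stack WYYW$.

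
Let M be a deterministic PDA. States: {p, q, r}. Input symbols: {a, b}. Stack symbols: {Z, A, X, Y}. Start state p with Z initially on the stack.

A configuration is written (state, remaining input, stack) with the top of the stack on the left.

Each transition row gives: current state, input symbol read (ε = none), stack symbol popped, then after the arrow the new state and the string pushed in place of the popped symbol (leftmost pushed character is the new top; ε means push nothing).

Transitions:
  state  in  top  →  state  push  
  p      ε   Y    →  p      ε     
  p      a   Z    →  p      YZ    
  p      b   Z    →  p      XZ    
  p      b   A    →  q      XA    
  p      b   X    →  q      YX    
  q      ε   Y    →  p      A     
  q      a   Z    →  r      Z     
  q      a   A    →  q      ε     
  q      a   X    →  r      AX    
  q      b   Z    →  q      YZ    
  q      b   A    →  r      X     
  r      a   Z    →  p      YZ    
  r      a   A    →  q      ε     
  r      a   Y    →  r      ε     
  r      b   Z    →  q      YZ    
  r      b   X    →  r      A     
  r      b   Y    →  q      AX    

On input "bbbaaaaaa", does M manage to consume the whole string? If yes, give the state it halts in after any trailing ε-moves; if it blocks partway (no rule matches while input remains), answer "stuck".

q

(p, bbbaaaaaa, Z)
  read b, top Z: go to p, push XZ → (p, bbaaaaaa, XZ)
  read b, top X: go to q, push YX → (q, baaaaaa, YXZ)
  ε-move, top Y: go to p, push A → (p, baaaaaa, AXZ)
  read b, top A: go to q, push XA → (q, aaaaaa, XAXZ)
  read a, top X: go to r, push AX → (r, aaaaa, AXAXZ)
  read a, top A: go to q, push ε → (q, aaaa, XAXZ)
  read a, top X: go to r, push AX → (r, aaa, AXAXZ)
  read a, top A: go to q, push ε → (q, aa, XAXZ)
  read a, top X: go to r, push AX → (r, a, AXAXZ)
  read a, top A: go to q, push ε → (q, ε, XAXZ)
All input consumed; M is in state q.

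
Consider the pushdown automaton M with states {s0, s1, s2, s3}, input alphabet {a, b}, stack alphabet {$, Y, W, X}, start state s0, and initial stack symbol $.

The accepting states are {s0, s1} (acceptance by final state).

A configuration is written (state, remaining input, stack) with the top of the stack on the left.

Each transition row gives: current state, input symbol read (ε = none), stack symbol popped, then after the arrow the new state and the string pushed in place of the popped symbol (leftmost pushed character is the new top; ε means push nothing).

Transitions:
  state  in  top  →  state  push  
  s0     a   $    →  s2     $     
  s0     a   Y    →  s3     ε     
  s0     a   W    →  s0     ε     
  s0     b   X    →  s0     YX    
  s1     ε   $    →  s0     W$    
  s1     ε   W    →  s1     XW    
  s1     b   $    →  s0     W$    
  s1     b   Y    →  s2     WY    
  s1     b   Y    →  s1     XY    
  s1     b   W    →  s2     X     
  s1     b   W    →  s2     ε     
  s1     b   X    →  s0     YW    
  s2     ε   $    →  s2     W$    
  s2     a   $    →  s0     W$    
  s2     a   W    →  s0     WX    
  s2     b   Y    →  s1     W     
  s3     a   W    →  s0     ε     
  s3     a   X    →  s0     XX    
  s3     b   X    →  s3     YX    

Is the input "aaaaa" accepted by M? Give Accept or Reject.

Accept

One accepting computation: (s0, aaaaa, $) ⊢ (s2, aaaa, $) ⊢ (s0, aaa, W$) ⊢ (s0, aa, $) ⊢ (s2, a, $) ⊢ (s0, ε, W$)
All input consumed and state s0 ∈ F.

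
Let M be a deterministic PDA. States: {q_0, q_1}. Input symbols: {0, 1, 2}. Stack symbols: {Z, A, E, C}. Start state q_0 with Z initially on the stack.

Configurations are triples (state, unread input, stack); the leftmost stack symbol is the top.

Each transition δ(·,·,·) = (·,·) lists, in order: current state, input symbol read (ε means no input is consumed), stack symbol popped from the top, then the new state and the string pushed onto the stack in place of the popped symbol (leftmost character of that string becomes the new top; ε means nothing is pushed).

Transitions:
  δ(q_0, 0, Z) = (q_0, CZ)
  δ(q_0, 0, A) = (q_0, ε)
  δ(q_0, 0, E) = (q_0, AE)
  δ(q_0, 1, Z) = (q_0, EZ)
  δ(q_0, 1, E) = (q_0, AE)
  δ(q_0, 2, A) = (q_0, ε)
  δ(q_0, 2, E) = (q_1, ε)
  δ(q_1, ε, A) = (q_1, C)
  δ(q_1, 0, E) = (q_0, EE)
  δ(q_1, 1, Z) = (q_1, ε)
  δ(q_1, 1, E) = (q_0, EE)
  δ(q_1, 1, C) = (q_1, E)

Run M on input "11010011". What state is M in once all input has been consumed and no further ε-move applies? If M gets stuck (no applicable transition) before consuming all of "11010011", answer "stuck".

stuck

(q_0, 11010011, Z) ⊢ (q_0, 1010011, EZ) ⊢ (q_0, 010011, AEZ) ⊢ (q_0, 10011, EZ) ⊢ (q_0, 0011, AEZ) ⊢ (q_0, 011, EZ) ⊢ (q_0, 11, AEZ)
No transition for (q_0, 1, top A); M blocks with input 11 remaining.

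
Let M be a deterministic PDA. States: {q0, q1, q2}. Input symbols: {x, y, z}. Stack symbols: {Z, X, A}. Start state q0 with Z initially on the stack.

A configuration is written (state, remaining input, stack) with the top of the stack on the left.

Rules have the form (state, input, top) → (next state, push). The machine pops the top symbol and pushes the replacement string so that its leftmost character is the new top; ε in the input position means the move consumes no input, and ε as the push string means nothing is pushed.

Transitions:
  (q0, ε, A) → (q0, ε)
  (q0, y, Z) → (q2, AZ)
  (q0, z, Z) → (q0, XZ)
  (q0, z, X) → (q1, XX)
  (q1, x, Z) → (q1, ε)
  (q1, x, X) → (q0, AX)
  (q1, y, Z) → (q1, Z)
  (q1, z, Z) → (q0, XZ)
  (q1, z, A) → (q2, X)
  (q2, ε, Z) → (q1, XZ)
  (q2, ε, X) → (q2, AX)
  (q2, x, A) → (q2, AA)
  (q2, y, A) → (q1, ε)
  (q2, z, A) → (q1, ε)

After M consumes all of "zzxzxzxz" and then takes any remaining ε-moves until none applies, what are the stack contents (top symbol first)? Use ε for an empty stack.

(q0, zzxzxzxz, Z)
  read z, top Z: go to q0, push XZ → (q0, zxzxzxz, XZ)
  read z, top X: go to q1, push XX → (q1, xzxzxz, XXZ)
  read x, top X: go to q0, push AX → (q0, zxzxz, AXXZ)
  ε-move, top A: go to q0, push ε → (q0, zxzxz, XXZ)
  read z, top X: go to q1, push XX → (q1, xzxz, XXXZ)
  read x, top X: go to q0, push AX → (q0, zxz, AXXXZ)
  ε-move, top A: go to q0, push ε → (q0, zxz, XXXZ)
  read z, top X: go to q1, push XX → (q1, xz, XXXXZ)
  read x, top X: go to q0, push AX → (q0, z, AXXXXZ)
  ε-move, top A: go to q0, push ε → (q0, z, XXXXZ)
  read z, top X: go to q1, push XX → (q1, ε, XXXXXZ)
All input consumed in state q1 with stack XXXXXZ.

XXXXXZ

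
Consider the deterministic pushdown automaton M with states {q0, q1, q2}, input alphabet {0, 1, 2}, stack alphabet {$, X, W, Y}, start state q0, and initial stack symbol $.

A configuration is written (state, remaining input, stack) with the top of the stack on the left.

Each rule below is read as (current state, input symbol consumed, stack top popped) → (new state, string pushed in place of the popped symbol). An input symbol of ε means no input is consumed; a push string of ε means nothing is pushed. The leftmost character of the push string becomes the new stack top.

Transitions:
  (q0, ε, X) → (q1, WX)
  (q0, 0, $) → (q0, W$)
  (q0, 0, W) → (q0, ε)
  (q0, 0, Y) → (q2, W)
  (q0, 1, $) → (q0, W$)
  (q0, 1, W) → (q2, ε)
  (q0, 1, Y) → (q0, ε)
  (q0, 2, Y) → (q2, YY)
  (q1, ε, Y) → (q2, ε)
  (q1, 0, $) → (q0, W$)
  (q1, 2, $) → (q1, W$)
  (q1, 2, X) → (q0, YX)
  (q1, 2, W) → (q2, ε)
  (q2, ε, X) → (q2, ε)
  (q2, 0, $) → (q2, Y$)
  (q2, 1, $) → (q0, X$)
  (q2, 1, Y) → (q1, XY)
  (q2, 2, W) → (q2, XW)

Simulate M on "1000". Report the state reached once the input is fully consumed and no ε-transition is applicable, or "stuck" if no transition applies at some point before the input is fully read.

q0

(q0, 1000, $)
  read 1, top $: go to q0, push W$ → (q0, 000, W$)
  read 0, top W: go to q0, push ε → (q0, 00, $)
  read 0, top $: go to q0, push W$ → (q0, 0, W$)
  read 0, top W: go to q0, push ε → (q0, ε, $)
All input consumed; M is in state q0.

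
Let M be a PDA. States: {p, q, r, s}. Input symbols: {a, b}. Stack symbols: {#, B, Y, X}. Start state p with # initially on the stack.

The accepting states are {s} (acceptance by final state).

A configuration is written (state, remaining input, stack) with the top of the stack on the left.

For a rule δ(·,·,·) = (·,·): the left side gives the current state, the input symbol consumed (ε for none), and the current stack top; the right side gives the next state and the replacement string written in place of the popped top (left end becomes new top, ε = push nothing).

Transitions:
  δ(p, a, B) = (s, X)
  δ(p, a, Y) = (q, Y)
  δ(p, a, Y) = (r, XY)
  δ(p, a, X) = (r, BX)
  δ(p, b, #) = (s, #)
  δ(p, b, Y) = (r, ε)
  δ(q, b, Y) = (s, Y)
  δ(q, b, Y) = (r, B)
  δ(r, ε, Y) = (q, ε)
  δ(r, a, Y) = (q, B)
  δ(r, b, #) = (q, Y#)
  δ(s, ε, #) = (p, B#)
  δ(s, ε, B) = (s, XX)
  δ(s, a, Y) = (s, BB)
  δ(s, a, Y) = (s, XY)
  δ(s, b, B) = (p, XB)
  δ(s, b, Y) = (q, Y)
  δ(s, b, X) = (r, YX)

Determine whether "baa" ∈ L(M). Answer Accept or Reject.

No computation consumes all input and reaches a final state.

Reject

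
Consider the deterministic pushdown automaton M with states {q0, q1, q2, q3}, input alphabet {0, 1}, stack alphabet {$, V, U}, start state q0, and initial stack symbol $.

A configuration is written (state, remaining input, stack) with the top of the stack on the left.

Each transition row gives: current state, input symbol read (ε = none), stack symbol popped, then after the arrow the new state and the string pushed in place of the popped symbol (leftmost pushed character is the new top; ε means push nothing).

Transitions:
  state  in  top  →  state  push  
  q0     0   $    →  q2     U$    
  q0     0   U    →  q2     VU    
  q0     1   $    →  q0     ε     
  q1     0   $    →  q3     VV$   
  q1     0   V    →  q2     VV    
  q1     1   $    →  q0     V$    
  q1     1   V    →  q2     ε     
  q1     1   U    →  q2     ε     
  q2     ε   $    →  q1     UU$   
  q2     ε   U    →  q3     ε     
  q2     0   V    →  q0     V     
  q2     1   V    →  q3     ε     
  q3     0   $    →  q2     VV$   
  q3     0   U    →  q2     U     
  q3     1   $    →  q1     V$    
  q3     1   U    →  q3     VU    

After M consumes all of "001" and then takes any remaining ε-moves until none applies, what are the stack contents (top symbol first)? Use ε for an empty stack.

(q0, 001, $)
  read 0, top $: go to q2, push U$ → (q2, 01, U$)
  ε-move, top U: go to q3, push ε → (q3, 01, $)
  read 0, top $: go to q2, push VV$ → (q2, 1, VV$)
  read 1, top V: go to q3, push ε → (q3, ε, V$)
All input consumed in state q3 with stack V$.

V$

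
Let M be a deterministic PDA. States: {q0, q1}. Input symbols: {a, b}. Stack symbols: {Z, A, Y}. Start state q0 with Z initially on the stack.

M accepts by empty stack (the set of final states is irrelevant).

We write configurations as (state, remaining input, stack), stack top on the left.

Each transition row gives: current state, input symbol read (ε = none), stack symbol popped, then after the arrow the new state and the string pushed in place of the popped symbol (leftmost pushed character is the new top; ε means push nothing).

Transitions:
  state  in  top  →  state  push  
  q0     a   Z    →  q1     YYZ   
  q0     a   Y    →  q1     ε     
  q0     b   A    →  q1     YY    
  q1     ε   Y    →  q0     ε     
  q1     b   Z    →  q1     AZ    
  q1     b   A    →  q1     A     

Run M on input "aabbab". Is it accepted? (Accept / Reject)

(q0, aabbab, Z) ⊢ (q1, abbab, YYZ) ⊢ (q0, abbab, YZ) ⊢ (q1, bbab, Z) ⊢ (q1, bab, AZ) ⊢ (q1, ab, AZ)
No transition applies at (q1, ab, AZ); input not fully consumed.

Reject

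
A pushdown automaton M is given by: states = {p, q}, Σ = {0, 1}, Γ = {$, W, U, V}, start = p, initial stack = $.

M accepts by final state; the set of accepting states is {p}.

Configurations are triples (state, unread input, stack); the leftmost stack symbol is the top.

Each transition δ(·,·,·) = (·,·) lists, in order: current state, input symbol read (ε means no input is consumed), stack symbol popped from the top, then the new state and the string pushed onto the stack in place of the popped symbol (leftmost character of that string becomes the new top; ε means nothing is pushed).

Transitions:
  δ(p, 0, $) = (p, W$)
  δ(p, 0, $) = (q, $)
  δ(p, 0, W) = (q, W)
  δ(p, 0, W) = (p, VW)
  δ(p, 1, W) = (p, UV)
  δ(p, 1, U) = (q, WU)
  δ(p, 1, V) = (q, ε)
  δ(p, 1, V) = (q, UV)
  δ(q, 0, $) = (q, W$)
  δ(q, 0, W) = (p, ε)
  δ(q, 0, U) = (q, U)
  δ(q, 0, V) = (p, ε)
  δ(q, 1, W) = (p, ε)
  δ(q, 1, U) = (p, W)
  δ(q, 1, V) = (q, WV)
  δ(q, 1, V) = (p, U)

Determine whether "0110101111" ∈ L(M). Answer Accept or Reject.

Accept

One accepting computation: (p, 0110101111, $) ⊢ (p, 110101111, W$) ⊢ (p, 10101111, UV$) ⊢ (q, 0101111, WUV$) ⊢ (p, 101111, UV$) ⊢ (q, 01111, WUV$) ⊢ (p, 1111, UV$) ⊢ (q, 111, WUV$) ⊢ (p, 11, UV$) ⊢ (q, 1, WUV$) ⊢ (p, ε, UV$)
All input consumed and state p ∈ F.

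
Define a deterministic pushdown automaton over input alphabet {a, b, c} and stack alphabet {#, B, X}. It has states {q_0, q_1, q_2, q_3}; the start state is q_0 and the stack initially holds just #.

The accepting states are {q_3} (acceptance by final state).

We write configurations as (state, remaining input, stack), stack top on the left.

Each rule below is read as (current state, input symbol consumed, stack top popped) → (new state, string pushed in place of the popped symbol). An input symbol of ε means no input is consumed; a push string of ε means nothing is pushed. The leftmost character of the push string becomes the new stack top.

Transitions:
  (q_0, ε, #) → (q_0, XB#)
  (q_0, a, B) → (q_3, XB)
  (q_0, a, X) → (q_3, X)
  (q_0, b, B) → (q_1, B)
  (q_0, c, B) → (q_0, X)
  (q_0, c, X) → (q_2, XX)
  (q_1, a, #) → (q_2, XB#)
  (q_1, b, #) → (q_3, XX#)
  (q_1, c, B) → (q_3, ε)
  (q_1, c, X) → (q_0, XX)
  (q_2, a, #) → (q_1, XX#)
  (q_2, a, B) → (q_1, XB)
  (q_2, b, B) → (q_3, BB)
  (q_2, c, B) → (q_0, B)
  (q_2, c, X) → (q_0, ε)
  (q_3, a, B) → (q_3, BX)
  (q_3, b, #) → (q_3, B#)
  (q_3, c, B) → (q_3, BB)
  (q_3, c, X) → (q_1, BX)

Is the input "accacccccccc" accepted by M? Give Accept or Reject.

(q_0, accacccccccc, #) ⊢ (q_0, accacccccccc, XB#) ⊢ (q_3, ccacccccccc, XB#) ⊢ (q_1, cacccccccc, BXB#) ⊢ (q_3, acccccccc, XB#)
No transition applies at (q_3, acccccccc, XB#); input not fully consumed.

Reject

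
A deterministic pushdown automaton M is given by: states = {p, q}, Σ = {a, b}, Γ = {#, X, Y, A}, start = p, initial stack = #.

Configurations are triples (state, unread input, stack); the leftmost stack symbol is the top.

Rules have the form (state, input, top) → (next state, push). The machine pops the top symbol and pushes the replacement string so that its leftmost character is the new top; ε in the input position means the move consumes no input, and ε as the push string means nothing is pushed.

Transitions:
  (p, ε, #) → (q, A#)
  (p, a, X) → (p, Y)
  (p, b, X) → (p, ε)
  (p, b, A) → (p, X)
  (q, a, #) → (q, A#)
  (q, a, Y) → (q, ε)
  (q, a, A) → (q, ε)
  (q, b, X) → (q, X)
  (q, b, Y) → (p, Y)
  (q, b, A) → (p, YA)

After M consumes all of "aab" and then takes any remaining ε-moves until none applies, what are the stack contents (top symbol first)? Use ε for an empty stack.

(p, aab, #)
  ε-move, top #: go to q, push A# → (q, aab, A#)
  read a, top A: go to q, push ε → (q, ab, #)
  read a, top #: go to q, push A# → (q, b, A#)
  read b, top A: go to p, push YA → (p, ε, YA#)
All input consumed in state p with stack YA#.

YA#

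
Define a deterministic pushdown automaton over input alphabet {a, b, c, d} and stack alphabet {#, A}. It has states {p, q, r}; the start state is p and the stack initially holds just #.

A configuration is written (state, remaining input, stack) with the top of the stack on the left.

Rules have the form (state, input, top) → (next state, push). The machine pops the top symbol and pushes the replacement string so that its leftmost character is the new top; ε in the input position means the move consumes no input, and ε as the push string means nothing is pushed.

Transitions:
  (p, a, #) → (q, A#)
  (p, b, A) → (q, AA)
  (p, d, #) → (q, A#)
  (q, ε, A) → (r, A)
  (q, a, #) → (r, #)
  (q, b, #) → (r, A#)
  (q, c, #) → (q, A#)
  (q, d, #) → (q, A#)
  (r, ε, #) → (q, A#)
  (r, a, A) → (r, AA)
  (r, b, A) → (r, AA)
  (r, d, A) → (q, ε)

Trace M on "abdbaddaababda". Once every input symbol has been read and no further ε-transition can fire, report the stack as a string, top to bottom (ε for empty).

(p, abdbaddaababda, #)
  read a, top #: go to q, push A# → (q, bdbaddaababda, A#)
  ε-move, top A: go to r, push A → (r, bdbaddaababda, A#)
  read b, top A: go to r, push AA → (r, dbaddaababda, AA#)
  read d, top A: go to q, push ε → (q, baddaababda, A#)
  ε-move, top A: go to r, push A → (r, baddaababda, A#)
  read b, top A: go to r, push AA → (r, addaababda, AA#)
  read a, top A: go to r, push AA → (r, ddaababda, AAA#)
  read d, top A: go to q, push ε → (q, daababda, AA#)
  ε-move, top A: go to r, push A → (r, daababda, AA#)
  read d, top A: go to q, push ε → (q, aababda, A#)
  ε-move, top A: go to r, push A → (r, aababda, A#)
  read a, top A: go to r, push AA → (r, ababda, AA#)
  read a, top A: go to r, push AA → (r, babda, AAA#)
  read b, top A: go to r, push AA → (r, abda, AAAA#)
  read a, top A: go to r, push AA → (r, bda, AAAAA#)
  read b, top A: go to r, push AA → (r, da, AAAAAA#)
  read d, top A: go to q, push ε → (q, a, AAAAA#)
  ε-move, top A: go to r, push A → (r, a, AAAAA#)
  read a, top A: go to r, push AA → (r, ε, AAAAAA#)
All input consumed in state r with stack AAAAAA#.

AAAAAA#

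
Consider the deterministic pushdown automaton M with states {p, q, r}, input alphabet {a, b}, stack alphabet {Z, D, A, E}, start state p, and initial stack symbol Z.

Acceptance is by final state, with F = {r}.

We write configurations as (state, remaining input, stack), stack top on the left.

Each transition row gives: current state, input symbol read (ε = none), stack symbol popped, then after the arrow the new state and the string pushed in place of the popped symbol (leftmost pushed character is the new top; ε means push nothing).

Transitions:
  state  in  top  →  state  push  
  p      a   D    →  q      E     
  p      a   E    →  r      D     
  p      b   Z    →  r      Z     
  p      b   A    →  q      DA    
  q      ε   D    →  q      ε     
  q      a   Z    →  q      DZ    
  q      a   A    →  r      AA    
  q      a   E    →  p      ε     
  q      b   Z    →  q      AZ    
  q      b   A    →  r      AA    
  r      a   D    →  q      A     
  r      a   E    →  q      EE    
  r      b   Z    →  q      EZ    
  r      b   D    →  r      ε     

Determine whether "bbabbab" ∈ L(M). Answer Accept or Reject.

Accept

(p, bbabbab, Z) ⊢ (r, babbab, Z) ⊢ (q, abbab, EZ) ⊢ (p, bbab, Z) ⊢ (r, bab, Z) ⊢ (q, ab, EZ) ⊢ (p, b, Z) ⊢ (r, ε, Z)
All input consumed; state r ∈ F.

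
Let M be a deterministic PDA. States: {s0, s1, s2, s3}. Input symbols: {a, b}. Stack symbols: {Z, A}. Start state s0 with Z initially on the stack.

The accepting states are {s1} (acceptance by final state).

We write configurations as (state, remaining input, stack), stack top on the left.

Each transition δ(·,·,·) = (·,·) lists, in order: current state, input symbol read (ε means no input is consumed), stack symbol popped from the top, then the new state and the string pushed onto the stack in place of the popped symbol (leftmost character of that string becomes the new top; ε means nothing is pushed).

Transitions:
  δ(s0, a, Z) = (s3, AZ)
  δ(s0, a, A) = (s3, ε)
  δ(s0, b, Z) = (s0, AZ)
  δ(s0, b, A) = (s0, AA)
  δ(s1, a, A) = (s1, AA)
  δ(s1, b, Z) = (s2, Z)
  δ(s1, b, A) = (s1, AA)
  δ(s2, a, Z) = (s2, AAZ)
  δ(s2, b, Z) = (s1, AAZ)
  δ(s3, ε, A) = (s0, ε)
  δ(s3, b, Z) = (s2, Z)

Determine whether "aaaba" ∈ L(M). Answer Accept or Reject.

Reject

(s0, aaaba, Z)
  read a, top Z: go to s3, push AZ → (s3, aaba, AZ)
  ε-move, top A: go to s0, push ε → (s0, aaba, Z)
  read a, top Z: go to s3, push AZ → (s3, aba, AZ)
  ε-move, top A: go to s0, push ε → (s0, aba, Z)
  read a, top Z: go to s3, push AZ → (s3, ba, AZ)
  ε-move, top A: go to s0, push ε → (s0, ba, Z)
  read b, top Z: go to s0, push AZ → (s0, a, AZ)
  read a, top A: go to s3, push ε → (s3, ε, Z)
All input consumed; state s3 ∉ F and no further ε-move applies.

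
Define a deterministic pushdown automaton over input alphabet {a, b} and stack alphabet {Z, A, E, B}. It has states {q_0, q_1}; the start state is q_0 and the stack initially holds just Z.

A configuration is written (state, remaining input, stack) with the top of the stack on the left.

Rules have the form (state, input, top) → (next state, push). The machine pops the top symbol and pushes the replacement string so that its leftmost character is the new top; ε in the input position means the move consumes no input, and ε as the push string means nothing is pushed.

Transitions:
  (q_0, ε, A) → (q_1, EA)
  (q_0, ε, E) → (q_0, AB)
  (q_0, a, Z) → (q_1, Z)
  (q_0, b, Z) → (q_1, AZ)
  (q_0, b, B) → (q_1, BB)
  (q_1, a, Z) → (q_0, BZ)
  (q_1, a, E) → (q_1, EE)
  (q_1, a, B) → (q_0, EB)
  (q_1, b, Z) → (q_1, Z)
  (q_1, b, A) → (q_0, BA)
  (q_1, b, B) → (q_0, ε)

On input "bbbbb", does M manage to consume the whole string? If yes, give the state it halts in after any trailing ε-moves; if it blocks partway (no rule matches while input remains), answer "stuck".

q_1

(q_0, bbbbb, Z)
  read b, top Z: go to q_1, push AZ → (q_1, bbbb, AZ)
  read b, top A: go to q_0, push BA → (q_0, bbb, BAZ)
  read b, top B: go to q_1, push BB → (q_1, bb, BBAZ)
  read b, top B: go to q_0, push ε → (q_0, b, BAZ)
  read b, top B: go to q_1, push BB → (q_1, ε, BBAZ)
All input consumed; M is in state q_1.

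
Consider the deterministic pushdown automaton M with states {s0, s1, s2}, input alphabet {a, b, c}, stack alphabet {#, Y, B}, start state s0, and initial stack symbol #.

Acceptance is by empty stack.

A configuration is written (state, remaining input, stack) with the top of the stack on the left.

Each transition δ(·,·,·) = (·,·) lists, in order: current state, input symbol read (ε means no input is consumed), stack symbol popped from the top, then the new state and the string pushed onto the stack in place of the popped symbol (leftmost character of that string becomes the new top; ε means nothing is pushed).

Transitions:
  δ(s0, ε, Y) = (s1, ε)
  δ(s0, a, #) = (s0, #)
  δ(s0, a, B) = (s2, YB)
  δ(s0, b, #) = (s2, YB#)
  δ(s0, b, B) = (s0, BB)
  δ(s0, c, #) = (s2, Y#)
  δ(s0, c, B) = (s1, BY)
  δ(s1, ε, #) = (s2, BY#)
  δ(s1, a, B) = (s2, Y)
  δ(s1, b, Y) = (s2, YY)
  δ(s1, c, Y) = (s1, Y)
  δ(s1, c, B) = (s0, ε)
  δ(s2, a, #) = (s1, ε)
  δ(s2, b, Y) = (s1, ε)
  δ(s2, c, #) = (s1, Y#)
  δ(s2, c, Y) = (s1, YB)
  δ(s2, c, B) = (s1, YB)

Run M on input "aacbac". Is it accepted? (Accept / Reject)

(s0, aacbac, #)
  read a, top #: go to s0, push # → (s0, acbac, #)
  read a, top #: go to s0, push # → (s0, cbac, #)
  read c, top #: go to s2, push Y# → (s2, bac, Y#)
  read b, top Y: go to s1, push ε → (s1, ac, #)
  ε-move, top #: go to s2, push BY# → (s2, ac, BY#)
No transition applies at (s2, ac, BY#); input not fully consumed.

Reject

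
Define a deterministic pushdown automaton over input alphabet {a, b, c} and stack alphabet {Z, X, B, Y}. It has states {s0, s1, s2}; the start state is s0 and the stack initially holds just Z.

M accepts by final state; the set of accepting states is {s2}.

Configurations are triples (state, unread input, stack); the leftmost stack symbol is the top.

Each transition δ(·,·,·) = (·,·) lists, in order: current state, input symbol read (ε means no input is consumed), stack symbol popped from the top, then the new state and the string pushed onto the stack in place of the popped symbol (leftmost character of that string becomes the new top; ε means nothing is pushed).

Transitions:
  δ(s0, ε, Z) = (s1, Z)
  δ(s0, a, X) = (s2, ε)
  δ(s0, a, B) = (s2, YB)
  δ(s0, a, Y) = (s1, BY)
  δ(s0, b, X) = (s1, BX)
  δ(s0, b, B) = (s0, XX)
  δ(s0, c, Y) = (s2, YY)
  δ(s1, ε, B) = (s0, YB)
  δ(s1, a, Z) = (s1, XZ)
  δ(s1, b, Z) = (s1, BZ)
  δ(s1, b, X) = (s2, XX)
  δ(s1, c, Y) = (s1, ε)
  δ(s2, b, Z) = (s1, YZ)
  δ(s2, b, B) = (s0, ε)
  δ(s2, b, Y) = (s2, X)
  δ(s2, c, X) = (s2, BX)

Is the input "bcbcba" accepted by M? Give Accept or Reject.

Accept

(s0, bcbcba, Z)
  ε-move, top Z: go to s1, push Z → (s1, bcbcba, Z)
  read b, top Z: go to s1, push BZ → (s1, cbcba, BZ)
  ε-move, top B: go to s0, push YB → (s0, cbcba, YBZ)
  read c, top Y: go to s2, push YY → (s2, bcba, YYBZ)
  read b, top Y: go to s2, push X → (s2, cba, XYBZ)
  read c, top X: go to s2, push BX → (s2, ba, BXYBZ)
  read b, top B: go to s0, push ε → (s0, a, XYBZ)
  read a, top X: go to s2, push ε → (s2, ε, YBZ)
All input consumed; state s2 ∈ F.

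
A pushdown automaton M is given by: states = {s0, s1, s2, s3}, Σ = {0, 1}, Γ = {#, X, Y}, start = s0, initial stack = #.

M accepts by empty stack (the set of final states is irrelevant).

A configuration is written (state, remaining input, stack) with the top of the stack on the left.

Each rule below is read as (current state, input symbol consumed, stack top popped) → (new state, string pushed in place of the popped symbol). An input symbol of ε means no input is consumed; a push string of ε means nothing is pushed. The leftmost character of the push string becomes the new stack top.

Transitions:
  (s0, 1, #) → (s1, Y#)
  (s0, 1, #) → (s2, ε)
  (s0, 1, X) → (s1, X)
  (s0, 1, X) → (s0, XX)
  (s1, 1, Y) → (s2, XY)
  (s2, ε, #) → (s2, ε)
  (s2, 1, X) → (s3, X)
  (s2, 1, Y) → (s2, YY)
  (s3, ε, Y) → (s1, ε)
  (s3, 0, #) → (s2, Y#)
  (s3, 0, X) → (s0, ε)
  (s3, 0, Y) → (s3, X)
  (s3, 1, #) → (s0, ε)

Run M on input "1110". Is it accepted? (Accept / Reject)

Reject

No computation consumes all input and empties the stack.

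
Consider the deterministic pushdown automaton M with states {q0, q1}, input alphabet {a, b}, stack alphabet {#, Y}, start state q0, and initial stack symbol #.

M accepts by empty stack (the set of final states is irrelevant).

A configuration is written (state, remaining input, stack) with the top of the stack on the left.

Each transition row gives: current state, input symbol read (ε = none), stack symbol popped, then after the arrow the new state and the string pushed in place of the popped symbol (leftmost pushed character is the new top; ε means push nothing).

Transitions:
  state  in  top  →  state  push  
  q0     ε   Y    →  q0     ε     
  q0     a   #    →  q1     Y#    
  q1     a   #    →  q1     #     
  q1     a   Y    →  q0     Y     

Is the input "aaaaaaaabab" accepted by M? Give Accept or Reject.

Reject

(q0, aaaaaaaabab, #)
  read a, top #: go to q1, push Y# → (q1, aaaaaaabab, Y#)
  read a, top Y: go to q0, push Y → (q0, aaaaaabab, Y#)
  ε-move, top Y: go to q0, push ε → (q0, aaaaaabab, #)
  read a, top #: go to q1, push Y# → (q1, aaaaabab, Y#)
  read a, top Y: go to q0, push Y → (q0, aaaabab, Y#)
  ε-move, top Y: go to q0, push ε → (q0, aaaabab, #)
  read a, top #: go to q1, push Y# → (q1, aaabab, Y#)
  read a, top Y: go to q0, push Y → (q0, aabab, Y#)
  ε-move, top Y: go to q0, push ε → (q0, aabab, #)
  read a, top #: go to q1, push Y# → (q1, abab, Y#)
  read a, top Y: go to q0, push Y → (q0, bab, Y#)
  ε-move, top Y: go to q0, push ε → (q0, bab, #)
No transition applies at (q0, bab, #); input not fully consumed.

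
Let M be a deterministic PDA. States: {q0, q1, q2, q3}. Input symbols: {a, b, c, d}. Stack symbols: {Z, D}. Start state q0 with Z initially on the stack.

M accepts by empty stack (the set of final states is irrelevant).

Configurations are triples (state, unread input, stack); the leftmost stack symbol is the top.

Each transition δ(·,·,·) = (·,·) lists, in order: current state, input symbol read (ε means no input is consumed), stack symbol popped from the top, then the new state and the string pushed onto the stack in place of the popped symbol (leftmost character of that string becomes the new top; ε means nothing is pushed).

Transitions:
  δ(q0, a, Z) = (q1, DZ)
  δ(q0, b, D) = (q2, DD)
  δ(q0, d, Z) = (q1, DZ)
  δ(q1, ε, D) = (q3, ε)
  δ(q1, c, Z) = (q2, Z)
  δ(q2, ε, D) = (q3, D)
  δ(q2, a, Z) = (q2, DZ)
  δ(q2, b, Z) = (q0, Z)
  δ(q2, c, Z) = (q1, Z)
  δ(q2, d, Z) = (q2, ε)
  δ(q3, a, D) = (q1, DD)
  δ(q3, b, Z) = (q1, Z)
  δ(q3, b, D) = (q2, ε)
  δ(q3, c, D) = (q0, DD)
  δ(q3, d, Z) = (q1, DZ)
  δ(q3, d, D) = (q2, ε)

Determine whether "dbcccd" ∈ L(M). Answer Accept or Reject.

Accept

(q0, dbcccd, Z)
  read d, top Z: go to q1, push DZ → (q1, bcccd, DZ)
  ε-move, top D: go to q3, push ε → (q3, bcccd, Z)
  read b, top Z: go to q1, push Z → (q1, cccd, Z)
  read c, top Z: go to q2, push Z → (q2, ccd, Z)
  read c, top Z: go to q1, push Z → (q1, cd, Z)
  read c, top Z: go to q2, push Z → (q2, d, Z)
  read d, top Z: go to q2, push ε → (q2, ε, ε)
All input consumed and the stack is empty.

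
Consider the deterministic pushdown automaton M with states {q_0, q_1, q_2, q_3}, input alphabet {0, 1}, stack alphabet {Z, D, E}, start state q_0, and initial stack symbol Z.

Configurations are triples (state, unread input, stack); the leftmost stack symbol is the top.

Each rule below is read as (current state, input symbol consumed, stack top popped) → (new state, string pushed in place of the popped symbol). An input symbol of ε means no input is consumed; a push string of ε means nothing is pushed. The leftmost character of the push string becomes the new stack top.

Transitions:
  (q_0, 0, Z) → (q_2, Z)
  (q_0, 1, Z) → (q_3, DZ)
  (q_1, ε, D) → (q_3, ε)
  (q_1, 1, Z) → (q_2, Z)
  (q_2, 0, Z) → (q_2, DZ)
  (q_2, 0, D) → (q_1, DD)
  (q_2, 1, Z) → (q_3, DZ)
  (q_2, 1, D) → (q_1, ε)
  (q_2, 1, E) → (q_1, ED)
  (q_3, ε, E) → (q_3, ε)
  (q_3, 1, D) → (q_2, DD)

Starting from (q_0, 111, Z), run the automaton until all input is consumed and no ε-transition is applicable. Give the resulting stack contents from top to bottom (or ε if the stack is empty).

(q_0, 111, Z)
  read 1, top Z: go to q_3, push DZ → (q_3, 11, DZ)
  read 1, top D: go to q_2, push DD → (q_2, 1, DDZ)
  read 1, top D: go to q_1, push ε → (q_1, ε, DZ)
  ε-move, top D: go to q_3, push ε → (q_3, ε, Z)
All input consumed in state q_3 with stack Z.

Z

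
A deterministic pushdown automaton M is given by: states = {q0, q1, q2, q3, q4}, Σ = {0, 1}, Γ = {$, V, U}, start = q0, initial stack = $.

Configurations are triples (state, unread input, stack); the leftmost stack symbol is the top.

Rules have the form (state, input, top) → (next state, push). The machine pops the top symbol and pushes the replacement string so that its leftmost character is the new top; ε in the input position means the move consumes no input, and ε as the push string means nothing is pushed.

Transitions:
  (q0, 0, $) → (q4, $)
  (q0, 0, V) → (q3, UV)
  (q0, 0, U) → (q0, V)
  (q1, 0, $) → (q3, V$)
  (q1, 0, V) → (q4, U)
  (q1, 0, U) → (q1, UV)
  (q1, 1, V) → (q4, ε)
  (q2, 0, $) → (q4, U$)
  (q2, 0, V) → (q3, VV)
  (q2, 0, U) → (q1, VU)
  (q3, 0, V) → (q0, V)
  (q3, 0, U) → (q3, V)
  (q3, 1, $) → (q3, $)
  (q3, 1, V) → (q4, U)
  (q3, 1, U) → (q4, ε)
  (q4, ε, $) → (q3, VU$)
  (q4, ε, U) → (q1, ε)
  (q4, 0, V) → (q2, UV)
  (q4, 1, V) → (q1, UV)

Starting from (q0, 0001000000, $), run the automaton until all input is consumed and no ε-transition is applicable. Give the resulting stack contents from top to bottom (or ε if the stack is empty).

(q0, 0001000000, $) ⊢ (q4, 001000000, $) ⊢ (q3, 001000000, VU$) ⊢ (q0, 01000000, VU$) ⊢ (q3, 1000000, UVU$) ⊢ (q4, 000000, VU$) ⊢ (q2, 00000, UVU$) ⊢ (q1, 0000, VUVU$) ⊢ (q4, 000, UUVU$) ⊢ (q1, 000, UVU$) ⊢ (q1, 00, UVVU$) ⊢ (q1, 0, UVVVU$) ⊢ (q1, ε, UVVVVU$)
All input consumed in state q1 with stack UVVVVU$.

UVVVVU$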